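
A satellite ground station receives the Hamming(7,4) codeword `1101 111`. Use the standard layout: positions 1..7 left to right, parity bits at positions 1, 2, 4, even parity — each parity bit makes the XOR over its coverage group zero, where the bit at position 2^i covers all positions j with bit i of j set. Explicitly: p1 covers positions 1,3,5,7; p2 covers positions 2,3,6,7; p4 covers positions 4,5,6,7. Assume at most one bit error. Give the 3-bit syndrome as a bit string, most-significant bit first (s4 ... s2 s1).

011

s1: b1⊕b3⊕b5⊕b7 = 1⊕0⊕1⊕1 = 1
s2: b2⊕b3⊕b6⊕b7 = 1⊕0⊕1⊕1 = 1
s4: b4⊕b5⊕b6⊕b7 = 1⊕1⊕1⊕1 = 0
Syndrome (s4...s1) = 011 → position 3.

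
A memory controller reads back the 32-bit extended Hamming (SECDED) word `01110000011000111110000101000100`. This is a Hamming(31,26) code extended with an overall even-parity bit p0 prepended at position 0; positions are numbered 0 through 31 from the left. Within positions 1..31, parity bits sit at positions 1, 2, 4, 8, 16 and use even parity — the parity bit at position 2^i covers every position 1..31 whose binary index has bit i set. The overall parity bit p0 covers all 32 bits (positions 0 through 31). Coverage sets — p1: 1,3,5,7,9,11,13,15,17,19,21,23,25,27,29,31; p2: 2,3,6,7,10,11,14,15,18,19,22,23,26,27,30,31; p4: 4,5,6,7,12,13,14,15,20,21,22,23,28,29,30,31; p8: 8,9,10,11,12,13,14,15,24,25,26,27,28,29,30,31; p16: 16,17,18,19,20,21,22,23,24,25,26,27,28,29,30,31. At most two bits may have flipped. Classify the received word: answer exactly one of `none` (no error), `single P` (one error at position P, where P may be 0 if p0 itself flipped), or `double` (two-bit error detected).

single 2

s1: b1⊕b3⊕b5⊕b7⊕b9⊕b11⊕b13⊕b15⊕b17⊕b19⊕b21⊕b23⊕b25⊕b27⊕b29⊕b31 = 1⊕1⊕0⊕0⊕1⊕0⊕0⊕1⊕1⊕0⊕0⊕1⊕1⊕0⊕1⊕0 = 0
s2: b2⊕b3⊕b6⊕b7⊕b10⊕b11⊕b14⊕b15⊕b18⊕b19⊕b22⊕b23⊕b26⊕b27⊕b30⊕b31 = 1⊕1⊕0⊕0⊕1⊕0⊕1⊕1⊕1⊕0⊕0⊕1⊕0⊕0⊕0⊕0 = 1
s4: b4⊕b5⊕b6⊕b7⊕b12⊕b13⊕b14⊕b15⊕b20⊕b21⊕b22⊕b23⊕b28⊕b29⊕b30⊕b31 = 0⊕0⊕0⊕0⊕0⊕0⊕1⊕1⊕0⊕0⊕0⊕1⊕0⊕1⊕0⊕0 = 0
s8: b8⊕b9⊕b10⊕b11⊕b12⊕b13⊕b14⊕b15⊕b24⊕b25⊕b26⊕b27⊕b28⊕b29⊕b30⊕b31 = 0⊕1⊕1⊕0⊕0⊕0⊕1⊕1⊕0⊕1⊕0⊕0⊕0⊕1⊕0⊕0 = 0
s16: b16⊕b17⊕b18⊕b19⊕b20⊕b21⊕b22⊕b23⊕b24⊕b25⊕b26⊕b27⊕b28⊕b29⊕b30⊕b31 = 1⊕1⊕1⊕0⊕0⊕0⊕0⊕1⊕0⊕1⊕0⊕0⊕0⊕1⊕0⊕0 = 0
Syndrome (s16...s1) = 00010 → position 2.
Overall parity (XOR of all 32 bits, including p0): 0⊕1⊕1⊕1⊕0⊕0⊕0⊕0⊕0⊕1⊕1⊕0⊕0⊕0⊕1⊕1⊕1⊕1⊕1⊕0⊕0⊕0⊕0⊕1⊕0⊕1⊕0⊕0⊕0⊕1⊕0⊕0 = 1
Overall=1, syndrome position=2 → single-bit error at position 2.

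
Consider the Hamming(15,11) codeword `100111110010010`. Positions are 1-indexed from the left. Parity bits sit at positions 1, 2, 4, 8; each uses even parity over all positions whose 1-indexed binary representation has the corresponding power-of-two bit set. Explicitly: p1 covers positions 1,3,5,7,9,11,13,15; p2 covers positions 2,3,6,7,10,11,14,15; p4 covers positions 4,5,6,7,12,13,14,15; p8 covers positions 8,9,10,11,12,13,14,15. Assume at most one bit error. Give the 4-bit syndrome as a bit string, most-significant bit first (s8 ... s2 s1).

s1: b1⊕b3⊕b5⊕b7⊕b9⊕b11⊕b13⊕b15 = 1⊕0⊕1⊕1⊕0⊕1⊕0⊕0 = 0
s2: b2⊕b3⊕b6⊕b7⊕b10⊕b11⊕b14⊕b15 = 0⊕0⊕1⊕1⊕0⊕1⊕1⊕0 = 0
s4: b4⊕b5⊕b6⊕b7⊕b12⊕b13⊕b14⊕b15 = 1⊕1⊕1⊕1⊕0⊕0⊕1⊕0 = 1
s8: b8⊕b9⊕b10⊕b11⊕b12⊕b13⊕b14⊕b15 = 1⊕0⊕0⊕1⊕0⊕0⊕1⊕0 = 1
Syndrome (s8...s1) = 1100 → position 12.

1100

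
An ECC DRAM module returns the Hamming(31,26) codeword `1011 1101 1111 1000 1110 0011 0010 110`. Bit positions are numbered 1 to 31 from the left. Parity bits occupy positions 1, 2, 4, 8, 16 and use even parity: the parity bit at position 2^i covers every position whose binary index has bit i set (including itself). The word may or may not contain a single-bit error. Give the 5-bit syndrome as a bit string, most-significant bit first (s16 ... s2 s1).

00011

s1: b1⊕b3⊕b5⊕b7⊕b9⊕b11⊕b13⊕b15⊕b17⊕b19⊕b21⊕b23⊕b25⊕b27⊕b29⊕b31 = 1⊕1⊕1⊕0⊕1⊕1⊕1⊕0⊕1⊕1⊕0⊕1⊕0⊕1⊕1⊕0 = 1
s2: b2⊕b3⊕b6⊕b7⊕b10⊕b11⊕b14⊕b15⊕b18⊕b19⊕b22⊕b23⊕b26⊕b27⊕b30⊕b31 = 0⊕1⊕1⊕0⊕1⊕1⊕0⊕0⊕1⊕1⊕0⊕1⊕0⊕1⊕1⊕0 = 1
s4: b4⊕b5⊕b6⊕b7⊕b12⊕b13⊕b14⊕b15⊕b20⊕b21⊕b22⊕b23⊕b28⊕b29⊕b30⊕b31 = 1⊕1⊕1⊕0⊕1⊕1⊕0⊕0⊕0⊕0⊕0⊕1⊕0⊕1⊕1⊕0 = 0
s8: b8⊕b9⊕b10⊕b11⊕b12⊕b13⊕b14⊕b15⊕b24⊕b25⊕b26⊕b27⊕b28⊕b29⊕b30⊕b31 = 1⊕1⊕1⊕1⊕1⊕1⊕0⊕0⊕1⊕0⊕0⊕1⊕0⊕1⊕1⊕0 = 0
s16: b16⊕b17⊕b18⊕b19⊕b20⊕b21⊕b22⊕b23⊕b24⊕b25⊕b26⊕b27⊕b28⊕b29⊕b30⊕b31 = 0⊕1⊕1⊕1⊕0⊕0⊕0⊕1⊕1⊕0⊕0⊕1⊕0⊕1⊕1⊕0 = 0
Syndrome (s16...s1) = 00011 → position 3.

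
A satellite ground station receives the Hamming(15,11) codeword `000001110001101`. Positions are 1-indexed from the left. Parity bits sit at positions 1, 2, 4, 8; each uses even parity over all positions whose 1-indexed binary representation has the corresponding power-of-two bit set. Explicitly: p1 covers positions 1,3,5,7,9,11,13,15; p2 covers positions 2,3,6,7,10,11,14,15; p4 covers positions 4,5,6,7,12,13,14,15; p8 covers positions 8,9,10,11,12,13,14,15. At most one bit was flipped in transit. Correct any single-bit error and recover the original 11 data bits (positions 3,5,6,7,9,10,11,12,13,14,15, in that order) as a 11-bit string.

s1: b1⊕b3⊕b5⊕b7⊕b9⊕b11⊕b13⊕b15 = 0⊕0⊕0⊕1⊕0⊕0⊕1⊕1 = 1
s2: b2⊕b3⊕b6⊕b7⊕b10⊕b11⊕b14⊕b15 = 0⊕0⊕1⊕1⊕0⊕0⊕0⊕1 = 1
s4: b4⊕b5⊕b6⊕b7⊕b12⊕b13⊕b14⊕b15 = 0⊕0⊕1⊕1⊕1⊕1⊕0⊕1 = 1
s8: b8⊕b9⊕b10⊕b11⊕b12⊕b13⊕b14⊕b15 = 1⊕0⊕0⊕0⊕1⊕1⊕0⊕1 = 0
Syndrome (s8...s1) = 0111 → position 7.
Flip bit 7: corrected codeword = 000001010001101
Data bits at positions 3,5,6,7,9,10,11,12,13,14,15: 00100001101

00100001101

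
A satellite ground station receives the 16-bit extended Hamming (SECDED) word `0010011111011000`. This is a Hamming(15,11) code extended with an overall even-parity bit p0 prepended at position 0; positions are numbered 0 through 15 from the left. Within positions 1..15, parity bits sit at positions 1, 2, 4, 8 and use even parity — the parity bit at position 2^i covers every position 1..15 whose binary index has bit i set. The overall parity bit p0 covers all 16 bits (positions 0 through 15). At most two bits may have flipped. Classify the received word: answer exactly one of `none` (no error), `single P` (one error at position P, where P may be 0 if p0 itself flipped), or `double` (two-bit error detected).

none

s1: b1⊕b3⊕b5⊕b7⊕b9⊕b11⊕b13⊕b15 = 0⊕0⊕1⊕1⊕1⊕1⊕0⊕0 = 0
s2: b2⊕b3⊕b6⊕b7⊕b10⊕b11⊕b14⊕b15 = 1⊕0⊕1⊕1⊕0⊕1⊕0⊕0 = 0
s4: b4⊕b5⊕b6⊕b7⊕b12⊕b13⊕b14⊕b15 = 0⊕1⊕1⊕1⊕1⊕0⊕0⊕0 = 0
s8: b8⊕b9⊕b10⊕b11⊕b12⊕b13⊕b14⊕b15 = 1⊕1⊕0⊕1⊕1⊕0⊕0⊕0 = 0
Syndrome (s8...s1) = 0000 → position 0 (no error).
Overall parity (XOR of all 16 bits, including p0): 0⊕0⊕1⊕0⊕0⊕1⊕1⊕1⊕1⊕1⊕0⊕1⊕1⊕0⊕0⊕0 = 0
Overall=0, syndrome position=0 → no error.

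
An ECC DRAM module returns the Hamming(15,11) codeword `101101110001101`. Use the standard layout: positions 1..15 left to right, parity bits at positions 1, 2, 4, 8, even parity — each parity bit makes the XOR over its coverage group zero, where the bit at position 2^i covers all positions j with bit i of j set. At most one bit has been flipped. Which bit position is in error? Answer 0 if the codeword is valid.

s1: b1⊕b3⊕b5⊕b7⊕b9⊕b11⊕b13⊕b15 = 1⊕1⊕0⊕1⊕0⊕0⊕1⊕1 = 1
s2: b2⊕b3⊕b6⊕b7⊕b10⊕b11⊕b14⊕b15 = 0⊕1⊕1⊕1⊕0⊕0⊕0⊕1 = 0
s4: b4⊕b5⊕b6⊕b7⊕b12⊕b13⊕b14⊕b15 = 1⊕0⊕1⊕1⊕1⊕1⊕0⊕1 = 0
s8: b8⊕b9⊕b10⊕b11⊕b12⊕b13⊕b14⊕b15 = 1⊕0⊕0⊕0⊕1⊕1⊕0⊕1 = 0
Syndrome (s8...s1) = 0001 → position 1.

1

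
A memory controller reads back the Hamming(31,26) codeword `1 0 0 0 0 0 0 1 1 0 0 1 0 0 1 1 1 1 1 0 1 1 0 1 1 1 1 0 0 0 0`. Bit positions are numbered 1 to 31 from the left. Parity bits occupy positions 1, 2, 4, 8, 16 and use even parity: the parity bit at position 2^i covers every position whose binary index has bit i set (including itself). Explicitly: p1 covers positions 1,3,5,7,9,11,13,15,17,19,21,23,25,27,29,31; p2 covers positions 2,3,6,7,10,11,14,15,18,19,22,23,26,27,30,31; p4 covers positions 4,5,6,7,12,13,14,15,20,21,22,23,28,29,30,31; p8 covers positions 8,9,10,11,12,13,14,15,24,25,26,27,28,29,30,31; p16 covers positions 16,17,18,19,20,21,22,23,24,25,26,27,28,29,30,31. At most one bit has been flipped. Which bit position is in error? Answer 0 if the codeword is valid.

s1: b1⊕b3⊕b5⊕b7⊕b9⊕b11⊕b13⊕b15⊕b17⊕b19⊕b21⊕b23⊕b25⊕b27⊕b29⊕b31 = 1⊕0⊕0⊕0⊕1⊕0⊕0⊕1⊕1⊕1⊕1⊕0⊕1⊕1⊕0⊕0 = 0
s2: b2⊕b3⊕b6⊕b7⊕b10⊕b11⊕b14⊕b15⊕b18⊕b19⊕b22⊕b23⊕b26⊕b27⊕b30⊕b31 = 0⊕0⊕0⊕0⊕0⊕0⊕0⊕1⊕1⊕1⊕1⊕0⊕1⊕1⊕0⊕0 = 0
s4: b4⊕b5⊕b6⊕b7⊕b12⊕b13⊕b14⊕b15⊕b20⊕b21⊕b22⊕b23⊕b28⊕b29⊕b30⊕b31 = 0⊕0⊕0⊕0⊕1⊕0⊕0⊕1⊕0⊕1⊕1⊕0⊕0⊕0⊕0⊕0 = 0
s8: b8⊕b9⊕b10⊕b11⊕b12⊕b13⊕b14⊕b15⊕b24⊕b25⊕b26⊕b27⊕b28⊕b29⊕b30⊕b31 = 1⊕1⊕0⊕0⊕1⊕0⊕0⊕1⊕1⊕1⊕1⊕1⊕0⊕0⊕0⊕0 = 0
s16: b16⊕b17⊕b18⊕b19⊕b20⊕b21⊕b22⊕b23⊕b24⊕b25⊕b26⊕b27⊕b28⊕b29⊕b30⊕b31 = 1⊕1⊕1⊕1⊕0⊕1⊕1⊕0⊕1⊕1⊕1⊕1⊕0⊕0⊕0⊕0 = 0
Syndrome (s16...s1) = 00000 → position 0 (no error).

0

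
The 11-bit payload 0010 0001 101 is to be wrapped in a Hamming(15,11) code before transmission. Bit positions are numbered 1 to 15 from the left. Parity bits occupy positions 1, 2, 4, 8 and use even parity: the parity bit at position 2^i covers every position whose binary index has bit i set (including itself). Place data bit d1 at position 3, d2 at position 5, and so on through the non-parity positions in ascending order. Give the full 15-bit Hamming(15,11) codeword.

000001010001101

Place data bits at non-power-of-two positions: b3=0, b5=0, b6=1, b7=0, b9=0, b10=0, b11=0, b12=1, b13=1, b14=0, b15=1.
p1 = XOR of data positions {3,5,7,9,11,13,15} = 0⊕0⊕0⊕0⊕0⊕1⊕1 = 0
p2 = XOR of data positions {3,6,7,10,11,14,15} = 0⊕1⊕0⊕0⊕0⊕0⊕1 = 0
p4 = XOR of data positions {5,6,7,12,13,14,15} = 0⊕1⊕0⊕1⊕1⊕0⊕1 = 0
p8 = XOR of data positions {9,10,11,12,13,14,15} = 0⊕0⊕0⊕1⊕1⊕0⊕1 = 1
Codeword b1..b15 = 000001010001101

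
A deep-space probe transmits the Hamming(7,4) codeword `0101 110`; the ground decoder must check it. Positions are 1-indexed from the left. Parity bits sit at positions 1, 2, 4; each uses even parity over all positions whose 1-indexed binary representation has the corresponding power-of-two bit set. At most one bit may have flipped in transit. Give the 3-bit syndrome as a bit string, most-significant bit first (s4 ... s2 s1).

101

s1: b1⊕b3⊕b5⊕b7 = 0⊕0⊕1⊕0 = 1
s2: b2⊕b3⊕b6⊕b7 = 1⊕0⊕1⊕0 = 0
s4: b4⊕b5⊕b6⊕b7 = 1⊕1⊕1⊕0 = 1
Syndrome (s4...s1) = 101 → position 5.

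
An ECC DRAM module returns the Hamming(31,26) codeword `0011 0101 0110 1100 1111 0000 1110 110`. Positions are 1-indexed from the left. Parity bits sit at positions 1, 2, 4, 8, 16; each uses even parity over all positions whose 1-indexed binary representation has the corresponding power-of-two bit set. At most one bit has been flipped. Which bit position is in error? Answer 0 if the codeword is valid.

s1: b1⊕b3⊕b5⊕b7⊕b9⊕b11⊕b13⊕b15⊕b17⊕b19⊕b21⊕b23⊕b25⊕b27⊕b29⊕b31 = 0⊕1⊕0⊕0⊕0⊕1⊕1⊕0⊕1⊕1⊕0⊕0⊕1⊕1⊕1⊕0 = 0
s2: b2⊕b3⊕b6⊕b7⊕b10⊕b11⊕b14⊕b15⊕b18⊕b19⊕b22⊕b23⊕b26⊕b27⊕b30⊕b31 = 0⊕1⊕1⊕0⊕1⊕1⊕1⊕0⊕1⊕1⊕0⊕0⊕1⊕1⊕1⊕0 = 0
s4: b4⊕b5⊕b6⊕b7⊕b12⊕b13⊕b14⊕b15⊕b20⊕b21⊕b22⊕b23⊕b28⊕b29⊕b30⊕b31 = 1⊕0⊕1⊕0⊕0⊕1⊕1⊕0⊕1⊕0⊕0⊕0⊕0⊕1⊕1⊕0 = 1
s8: b8⊕b9⊕b10⊕b11⊕b12⊕b13⊕b14⊕b15⊕b24⊕b25⊕b26⊕b27⊕b28⊕b29⊕b30⊕b31 = 1⊕0⊕1⊕1⊕0⊕1⊕1⊕0⊕0⊕1⊕1⊕1⊕0⊕1⊕1⊕0 = 0
s16: b16⊕b17⊕b18⊕b19⊕b20⊕b21⊕b22⊕b23⊕b24⊕b25⊕b26⊕b27⊕b28⊕b29⊕b30⊕b31 = 0⊕1⊕1⊕1⊕1⊕0⊕0⊕0⊕0⊕1⊕1⊕1⊕0⊕1⊕1⊕0 = 1
Syndrome (s16...s1) = 10100 → position 20.

20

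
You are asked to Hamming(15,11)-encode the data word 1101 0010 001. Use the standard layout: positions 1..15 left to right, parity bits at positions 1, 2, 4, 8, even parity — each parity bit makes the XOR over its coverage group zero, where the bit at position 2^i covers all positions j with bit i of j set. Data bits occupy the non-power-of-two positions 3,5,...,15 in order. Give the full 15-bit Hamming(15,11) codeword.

Place data bits at non-power-of-two positions: b3=1, b5=1, b6=0, b7=1, b9=0, b10=0, b11=1, b12=0, b13=0, b14=0, b15=1.
p1 = XOR of data positions {3,5,7,9,11,13,15} = 1⊕1⊕1⊕0⊕1⊕0⊕1 = 1
p2 = XOR of data positions {3,6,7,10,11,14,15} = 1⊕0⊕1⊕0⊕1⊕0⊕1 = 0
p4 = XOR of data positions {5,6,7,12,13,14,15} = 1⊕0⊕1⊕0⊕0⊕0⊕1 = 1
p8 = XOR of data positions {9,10,11,12,13,14,15} = 0⊕0⊕1⊕0⊕0⊕0⊕1 = 0
Codeword b1..b15 = 101110100010001

101110100010001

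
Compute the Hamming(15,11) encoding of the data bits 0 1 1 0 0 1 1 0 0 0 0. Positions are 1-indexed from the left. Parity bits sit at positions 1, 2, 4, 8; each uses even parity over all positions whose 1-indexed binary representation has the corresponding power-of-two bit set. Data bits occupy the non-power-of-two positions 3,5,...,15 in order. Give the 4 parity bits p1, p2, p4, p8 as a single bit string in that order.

0100

Place data bits at non-power-of-two positions: b3=0, b5=1, b6=1, b7=0, b9=0, b10=1, b11=1, b12=0, b13=0, b14=0, b15=0.
p1 = XOR of data positions {3,5,7,9,11,13,15} = 0⊕1⊕0⊕0⊕1⊕0⊕0 = 0
p2 = XOR of data positions {3,6,7,10,11,14,15} = 0⊕1⊕0⊕1⊕1⊕0⊕0 = 1
p4 = XOR of data positions {5,6,7,12,13,14,15} = 1⊕1⊕0⊕0⊕0⊕0⊕0 = 0
p8 = XOR of data positions {9,10,11,12,13,14,15} = 0⊕1⊕1⊕0⊕0⊕0⊕0 = 0
Parity bits p1,p2,p4,p8 = 0100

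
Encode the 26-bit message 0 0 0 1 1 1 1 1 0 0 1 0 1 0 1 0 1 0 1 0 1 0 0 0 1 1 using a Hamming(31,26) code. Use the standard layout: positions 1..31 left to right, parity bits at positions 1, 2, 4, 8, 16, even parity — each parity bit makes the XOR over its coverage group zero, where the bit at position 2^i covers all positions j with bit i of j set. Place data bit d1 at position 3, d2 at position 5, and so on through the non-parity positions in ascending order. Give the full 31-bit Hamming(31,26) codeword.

1101001111110011010101010100011

Place data bits at non-power-of-two positions: b3=0, b5=0, b6=0, b7=1, b9=1, b10=1, b11=1, b12=1, b13=0, b14=0, b15=1, b17=0, b18=1, b19=0, b20=1, b21=0, b22=1, b23=0, b24=1, b25=0, b26=1, b27=0, b28=0, b29=0, b30=1, b31=1.
p1 = XOR of data positions {3,5,7,9,11,13,15,17,19,21,23,25,27,29,31} = 0⊕0⊕1⊕1⊕1⊕0⊕1⊕0⊕0⊕0⊕0⊕0⊕0⊕0⊕1 = 1
p2 = XOR of data positions {3,6,7,10,11,14,15,18,19,22,23,26,27,30,31} = 0⊕0⊕1⊕1⊕1⊕0⊕1⊕1⊕0⊕1⊕0⊕1⊕0⊕1⊕1 = 1
p4 = XOR of data positions {5,6,7,12,13,14,15,20,21,22,23,28,29,30,31} = 0⊕0⊕1⊕1⊕0⊕0⊕1⊕1⊕0⊕1⊕0⊕0⊕0⊕1⊕1 = 1
p8 = XOR of data positions {9,10,11,12,13,14,15,24,25,26,27,28,29,30,31} = 1⊕1⊕1⊕1⊕0⊕0⊕1⊕1⊕0⊕1⊕0⊕0⊕0⊕1⊕1 = 1
p16 = XOR of data positions {17,18,19,20,21,22,23,24,25,26,27,28,29,30,31} = 0⊕1⊕0⊕1⊕0⊕1⊕0⊕1⊕0⊕1⊕0⊕0⊕0⊕1⊕1 = 1
Codeword b1..b31 = 1101001111110011010101010100011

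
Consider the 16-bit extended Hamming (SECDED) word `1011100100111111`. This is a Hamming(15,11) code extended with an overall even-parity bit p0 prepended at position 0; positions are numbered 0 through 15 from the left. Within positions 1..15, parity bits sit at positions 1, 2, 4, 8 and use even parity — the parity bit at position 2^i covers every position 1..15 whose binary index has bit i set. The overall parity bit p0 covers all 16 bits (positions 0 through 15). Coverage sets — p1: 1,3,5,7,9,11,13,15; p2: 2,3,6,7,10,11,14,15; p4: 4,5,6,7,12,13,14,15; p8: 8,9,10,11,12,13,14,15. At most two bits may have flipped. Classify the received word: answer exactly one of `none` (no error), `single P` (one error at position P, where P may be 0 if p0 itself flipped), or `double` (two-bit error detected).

single 3

s1: b1⊕b3⊕b5⊕b7⊕b9⊕b11⊕b13⊕b15 = 0⊕1⊕0⊕1⊕0⊕1⊕1⊕1 = 1
s2: b2⊕b3⊕b6⊕b7⊕b10⊕b11⊕b14⊕b15 = 1⊕1⊕0⊕1⊕1⊕1⊕1⊕1 = 1
s4: b4⊕b5⊕b6⊕b7⊕b12⊕b13⊕b14⊕b15 = 1⊕0⊕0⊕1⊕1⊕1⊕1⊕1 = 0
s8: b8⊕b9⊕b10⊕b11⊕b12⊕b13⊕b14⊕b15 = 0⊕0⊕1⊕1⊕1⊕1⊕1⊕1 = 0
Syndrome (s8...s1) = 0011 → position 3.
Overall parity (XOR of all 16 bits, including p0): 1⊕0⊕1⊕1⊕1⊕0⊕0⊕1⊕0⊕0⊕1⊕1⊕1⊕1⊕1⊕1 = 1
Overall=1, syndrome position=3 → single-bit error at position 3.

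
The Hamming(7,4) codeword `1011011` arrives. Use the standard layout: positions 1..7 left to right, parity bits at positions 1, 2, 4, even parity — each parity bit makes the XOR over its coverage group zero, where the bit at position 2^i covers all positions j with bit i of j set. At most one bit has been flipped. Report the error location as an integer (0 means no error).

7

s1: b1⊕b3⊕b5⊕b7 = 1⊕1⊕0⊕1 = 1
s2: b2⊕b3⊕b6⊕b7 = 0⊕1⊕1⊕1 = 1
s4: b4⊕b5⊕b6⊕b7 = 1⊕0⊕1⊕1 = 1
Syndrome (s4...s1) = 111 → position 7.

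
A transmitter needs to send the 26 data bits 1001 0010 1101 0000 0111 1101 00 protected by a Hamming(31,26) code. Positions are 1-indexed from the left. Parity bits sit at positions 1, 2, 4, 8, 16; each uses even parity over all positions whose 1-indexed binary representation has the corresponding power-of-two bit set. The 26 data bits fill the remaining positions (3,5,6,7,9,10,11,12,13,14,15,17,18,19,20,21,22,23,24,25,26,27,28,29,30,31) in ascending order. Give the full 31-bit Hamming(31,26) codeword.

Place data bits at non-power-of-two positions: b3=1, b5=0, b6=0, b7=1, b9=0, b10=0, b11=1, b12=0, b13=1, b14=1, b15=0, b17=1, b18=0, b19=0, b20=0, b21=0, b22=0, b23=1, b24=1, b25=1, b26=1, b27=1, b28=0, b29=1, b30=0, b31=0.
p1 = XOR of data positions {3,5,7,9,11,13,15,17,19,21,23,25,27,29,31} = 1⊕0⊕1⊕0⊕1⊕1⊕0⊕1⊕0⊕0⊕1⊕1⊕1⊕1⊕0 = 1
p2 = XOR of data positions {3,6,7,10,11,14,15,18,19,22,23,26,27,30,31} = 1⊕0⊕1⊕0⊕1⊕1⊕0⊕0⊕0⊕0⊕1⊕1⊕1⊕0⊕0 = 1
p4 = XOR of data positions {5,6,7,12,13,14,15,20,21,22,23,28,29,30,31} = 0⊕0⊕1⊕0⊕1⊕1⊕0⊕0⊕0⊕0⊕1⊕0⊕1⊕0⊕0 = 1
p8 = XOR of data positions {9,10,11,12,13,14,15,24,25,26,27,28,29,30,31} = 0⊕0⊕1⊕0⊕1⊕1⊕0⊕1⊕1⊕1⊕1⊕0⊕1⊕0⊕0 = 0
p16 = XOR of data positions {17,18,19,20,21,22,23,24,25,26,27,28,29,30,31} = 1⊕0⊕0⊕0⊕0⊕0⊕1⊕1⊕1⊕1⊕1⊕0⊕1⊕0⊕0 = 1
Codeword b1..b31 = 1111001000101101100000111110100

1111001000101101100000111110100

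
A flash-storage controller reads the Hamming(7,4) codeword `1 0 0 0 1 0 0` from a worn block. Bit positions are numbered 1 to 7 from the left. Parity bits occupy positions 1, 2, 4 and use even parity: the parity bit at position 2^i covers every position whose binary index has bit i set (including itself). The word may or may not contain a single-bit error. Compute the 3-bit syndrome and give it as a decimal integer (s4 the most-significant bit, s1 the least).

4

s1: b1⊕b3⊕b5⊕b7 = 1⊕0⊕1⊕0 = 0
s2: b2⊕b3⊕b6⊕b7 = 0⊕0⊕0⊕0 = 0
s4: b4⊕b5⊕b6⊕b7 = 0⊕1⊕0⊕0 = 1
Syndrome (s4...s1) = 100 → position 4.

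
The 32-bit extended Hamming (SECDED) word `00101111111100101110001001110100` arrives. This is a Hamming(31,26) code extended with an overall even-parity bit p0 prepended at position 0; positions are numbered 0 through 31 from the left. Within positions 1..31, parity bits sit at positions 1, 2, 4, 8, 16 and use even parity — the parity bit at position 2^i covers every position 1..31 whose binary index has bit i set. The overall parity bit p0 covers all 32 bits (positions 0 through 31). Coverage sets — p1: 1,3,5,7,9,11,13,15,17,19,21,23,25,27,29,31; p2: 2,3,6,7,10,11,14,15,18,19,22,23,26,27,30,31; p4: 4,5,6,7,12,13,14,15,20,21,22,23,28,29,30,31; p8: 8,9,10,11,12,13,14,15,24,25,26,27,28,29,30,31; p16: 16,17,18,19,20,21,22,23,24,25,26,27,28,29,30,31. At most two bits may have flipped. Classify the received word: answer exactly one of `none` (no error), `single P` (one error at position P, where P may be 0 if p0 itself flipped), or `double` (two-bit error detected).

double

s1: b1⊕b3⊕b5⊕b7⊕b9⊕b11⊕b13⊕b15⊕b17⊕b19⊕b21⊕b23⊕b25⊕b27⊕b29⊕b31 = 0⊕0⊕1⊕1⊕1⊕1⊕0⊕0⊕1⊕0⊕0⊕0⊕1⊕1⊕1⊕0 = 0
s2: b2⊕b3⊕b6⊕b7⊕b10⊕b11⊕b14⊕b15⊕b18⊕b19⊕b22⊕b23⊕b26⊕b27⊕b30⊕b31 = 1⊕0⊕1⊕1⊕1⊕1⊕1⊕0⊕1⊕0⊕1⊕0⊕1⊕1⊕0⊕0 = 0
s4: b4⊕b5⊕b6⊕b7⊕b12⊕b13⊕b14⊕b15⊕b20⊕b21⊕b22⊕b23⊕b28⊕b29⊕b30⊕b31 = 1⊕1⊕1⊕1⊕0⊕0⊕1⊕0⊕0⊕0⊕1⊕0⊕0⊕1⊕0⊕0 = 1
s8: b8⊕b9⊕b10⊕b11⊕b12⊕b13⊕b14⊕b15⊕b24⊕b25⊕b26⊕b27⊕b28⊕b29⊕b30⊕b31 = 1⊕1⊕1⊕1⊕0⊕0⊕1⊕0⊕0⊕1⊕1⊕1⊕0⊕1⊕0⊕0 = 1
s16: b16⊕b17⊕b18⊕b19⊕b20⊕b21⊕b22⊕b23⊕b24⊕b25⊕b26⊕b27⊕b28⊕b29⊕b30⊕b31 = 1⊕1⊕1⊕0⊕0⊕0⊕1⊕0⊕0⊕1⊕1⊕1⊕0⊕1⊕0⊕0 = 0
Syndrome (s16...s1) = 01100 → position 12.
Overall parity (XOR of all 32 bits, including p0): 0⊕0⊕1⊕0⊕1⊕1⊕1⊕1⊕1⊕1⊕1⊕1⊕0⊕0⊕1⊕0⊕1⊕1⊕1⊕0⊕0⊕0⊕1⊕0⊕0⊕1⊕1⊕1⊕0⊕1⊕0⊕0 = 0
Overall=0, syndrome position=12 → double-bit error detected (uncorrectable).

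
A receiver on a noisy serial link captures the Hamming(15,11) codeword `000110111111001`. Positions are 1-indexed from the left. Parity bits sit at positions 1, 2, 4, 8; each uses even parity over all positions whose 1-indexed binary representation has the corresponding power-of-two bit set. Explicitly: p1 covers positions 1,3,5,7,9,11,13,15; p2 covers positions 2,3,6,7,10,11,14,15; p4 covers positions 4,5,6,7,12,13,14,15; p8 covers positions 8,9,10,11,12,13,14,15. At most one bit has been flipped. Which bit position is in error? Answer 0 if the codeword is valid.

5

s1: b1⊕b3⊕b5⊕b7⊕b9⊕b11⊕b13⊕b15 = 0⊕0⊕1⊕1⊕1⊕1⊕0⊕1 = 1
s2: b2⊕b3⊕b6⊕b7⊕b10⊕b11⊕b14⊕b15 = 0⊕0⊕0⊕1⊕1⊕1⊕0⊕1 = 0
s4: b4⊕b5⊕b6⊕b7⊕b12⊕b13⊕b14⊕b15 = 1⊕1⊕0⊕1⊕1⊕0⊕0⊕1 = 1
s8: b8⊕b9⊕b10⊕b11⊕b12⊕b13⊕b14⊕b15 = 1⊕1⊕1⊕1⊕1⊕0⊕0⊕1 = 0
Syndrome (s8...s1) = 0101 → position 5.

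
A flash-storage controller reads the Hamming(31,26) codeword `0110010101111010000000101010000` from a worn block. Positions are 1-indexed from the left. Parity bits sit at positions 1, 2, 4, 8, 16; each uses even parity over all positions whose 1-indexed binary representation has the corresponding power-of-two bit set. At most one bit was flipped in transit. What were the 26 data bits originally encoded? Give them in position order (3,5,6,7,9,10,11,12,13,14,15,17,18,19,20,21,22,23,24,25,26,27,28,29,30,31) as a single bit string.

10100111101000010101010000

s1: b1⊕b3⊕b5⊕b7⊕b9⊕b11⊕b13⊕b15⊕b17⊕b19⊕b21⊕b23⊕b25⊕b27⊕b29⊕b31 = 0⊕1⊕0⊕0⊕0⊕1⊕1⊕1⊕0⊕0⊕0⊕1⊕1⊕1⊕0⊕0 = 1
s2: b2⊕b3⊕b6⊕b7⊕b10⊕b11⊕b14⊕b15⊕b18⊕b19⊕b22⊕b23⊕b26⊕b27⊕b30⊕b31 = 1⊕1⊕1⊕0⊕1⊕1⊕0⊕1⊕0⊕0⊕0⊕1⊕0⊕1⊕0⊕0 = 0
s4: b4⊕b5⊕b6⊕b7⊕b12⊕b13⊕b14⊕b15⊕b20⊕b21⊕b22⊕b23⊕b28⊕b29⊕b30⊕b31 = 0⊕0⊕1⊕0⊕1⊕1⊕0⊕1⊕0⊕0⊕0⊕1⊕0⊕0⊕0⊕0 = 1
s8: b8⊕b9⊕b10⊕b11⊕b12⊕b13⊕b14⊕b15⊕b24⊕b25⊕b26⊕b27⊕b28⊕b29⊕b30⊕b31 = 1⊕0⊕1⊕1⊕1⊕1⊕0⊕1⊕0⊕1⊕0⊕1⊕0⊕0⊕0⊕0 = 0
s16: b16⊕b17⊕b18⊕b19⊕b20⊕b21⊕b22⊕b23⊕b24⊕b25⊕b26⊕b27⊕b28⊕b29⊕b30⊕b31 = 0⊕0⊕0⊕0⊕0⊕0⊕0⊕1⊕0⊕1⊕0⊕1⊕0⊕0⊕0⊕0 = 1
Syndrome (s16...s1) = 10101 → position 21.
Flip bit 21: corrected codeword = 0110010101111010000010101010000
Data bits at positions 3,5,6,7,9,10,11,12,13,14,15,17,18,19,20,21,22,23,24,25,26,27,28,29,30,31: 10100111101000010101010000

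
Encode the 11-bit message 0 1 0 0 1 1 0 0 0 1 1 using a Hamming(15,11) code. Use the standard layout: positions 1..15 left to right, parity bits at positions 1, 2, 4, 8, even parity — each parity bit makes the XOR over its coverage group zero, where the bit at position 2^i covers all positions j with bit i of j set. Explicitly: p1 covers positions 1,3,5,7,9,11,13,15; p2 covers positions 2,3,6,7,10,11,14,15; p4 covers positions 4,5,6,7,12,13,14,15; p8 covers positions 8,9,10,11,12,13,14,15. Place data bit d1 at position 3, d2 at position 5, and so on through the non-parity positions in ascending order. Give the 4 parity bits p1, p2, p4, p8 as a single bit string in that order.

Place data bits at non-power-of-two positions: b3=0, b5=1, b6=0, b7=0, b9=1, b10=1, b11=0, b12=0, b13=0, b14=1, b15=1.
p1 = XOR of data positions {3,5,7,9,11,13,15} = 0⊕1⊕0⊕1⊕0⊕0⊕1 = 1
p2 = XOR of data positions {3,6,7,10,11,14,15} = 0⊕0⊕0⊕1⊕0⊕1⊕1 = 1
p4 = XOR of data positions {5,6,7,12,13,14,15} = 1⊕0⊕0⊕0⊕0⊕1⊕1 = 1
p8 = XOR of data positions {9,10,11,12,13,14,15} = 1⊕1⊕0⊕0⊕0⊕1⊕1 = 0
Parity bits p1,p2,p4,p8 = 1110

1110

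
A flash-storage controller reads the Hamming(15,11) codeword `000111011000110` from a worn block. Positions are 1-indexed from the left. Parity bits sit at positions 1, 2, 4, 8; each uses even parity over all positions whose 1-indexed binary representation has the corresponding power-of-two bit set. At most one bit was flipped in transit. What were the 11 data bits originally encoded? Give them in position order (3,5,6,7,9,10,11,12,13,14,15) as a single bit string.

00101000110

s1: b1⊕b3⊕b5⊕b7⊕b9⊕b11⊕b13⊕b15 = 0⊕0⊕1⊕0⊕1⊕0⊕1⊕0 = 1
s2: b2⊕b3⊕b6⊕b7⊕b10⊕b11⊕b14⊕b15 = 0⊕0⊕1⊕0⊕0⊕0⊕1⊕0 = 0
s4: b4⊕b5⊕b6⊕b7⊕b12⊕b13⊕b14⊕b15 = 1⊕1⊕1⊕0⊕0⊕1⊕1⊕0 = 1
s8: b8⊕b9⊕b10⊕b11⊕b12⊕b13⊕b14⊕b15 = 1⊕1⊕0⊕0⊕0⊕1⊕1⊕0 = 0
Syndrome (s8...s1) = 0101 → position 5.
Flip bit 5: corrected codeword = 000101011000110
Data bits at positions 3,5,6,7,9,10,11,12,13,14,15: 00101000110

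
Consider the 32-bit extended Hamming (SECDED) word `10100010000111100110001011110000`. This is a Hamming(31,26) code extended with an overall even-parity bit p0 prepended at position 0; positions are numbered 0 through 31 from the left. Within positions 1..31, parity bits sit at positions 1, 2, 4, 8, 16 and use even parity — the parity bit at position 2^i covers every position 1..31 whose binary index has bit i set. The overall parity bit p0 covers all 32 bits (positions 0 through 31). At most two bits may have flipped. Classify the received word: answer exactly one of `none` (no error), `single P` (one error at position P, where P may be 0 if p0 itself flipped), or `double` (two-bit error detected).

double

s1: b1⊕b3⊕b5⊕b7⊕b9⊕b11⊕b13⊕b15⊕b17⊕b19⊕b21⊕b23⊕b25⊕b27⊕b29⊕b31 = 0⊕0⊕0⊕0⊕0⊕1⊕1⊕0⊕1⊕0⊕0⊕0⊕1⊕1⊕0⊕0 = 1
s2: b2⊕b3⊕b6⊕b7⊕b10⊕b11⊕b14⊕b15⊕b18⊕b19⊕b22⊕b23⊕b26⊕b27⊕b30⊕b31 = 1⊕0⊕1⊕0⊕0⊕1⊕1⊕0⊕1⊕0⊕1⊕0⊕1⊕1⊕0⊕0 = 0
s4: b4⊕b5⊕b6⊕b7⊕b12⊕b13⊕b14⊕b15⊕b20⊕b21⊕b22⊕b23⊕b28⊕b29⊕b30⊕b31 = 0⊕0⊕1⊕0⊕1⊕1⊕1⊕0⊕0⊕0⊕1⊕0⊕0⊕0⊕0⊕0 = 1
s8: b8⊕b9⊕b10⊕b11⊕b12⊕b13⊕b14⊕b15⊕b24⊕b25⊕b26⊕b27⊕b28⊕b29⊕b30⊕b31 = 0⊕0⊕0⊕1⊕1⊕1⊕1⊕0⊕1⊕1⊕1⊕1⊕0⊕0⊕0⊕0 = 0
s16: b16⊕b17⊕b18⊕b19⊕b20⊕b21⊕b22⊕b23⊕b24⊕b25⊕b26⊕b27⊕b28⊕b29⊕b30⊕b31 = 0⊕1⊕1⊕0⊕0⊕0⊕1⊕0⊕1⊕1⊕1⊕1⊕0⊕0⊕0⊕0 = 1
Syndrome (s16...s1) = 10101 → position 21.
Overall parity (XOR of all 32 bits, including p0): 1⊕0⊕1⊕0⊕0⊕0⊕1⊕0⊕0⊕0⊕0⊕1⊕1⊕1⊕1⊕0⊕0⊕1⊕1⊕0⊕0⊕0⊕1⊕0⊕1⊕1⊕1⊕1⊕0⊕0⊕0⊕0 = 0
Overall=0, syndrome position=21 → double-bit error detected (uncorrectable).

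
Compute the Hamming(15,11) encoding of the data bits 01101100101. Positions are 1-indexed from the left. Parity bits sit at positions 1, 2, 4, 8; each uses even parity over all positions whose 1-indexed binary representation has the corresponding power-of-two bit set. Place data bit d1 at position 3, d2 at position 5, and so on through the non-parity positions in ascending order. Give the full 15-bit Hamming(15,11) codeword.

Place data bits at non-power-of-two positions: b3=0, b5=1, b6=1, b7=0, b9=1, b10=1, b11=0, b12=0, b13=1, b14=0, b15=1.
p1 = XOR of data positions {3,5,7,9,11,13,15} = 0⊕1⊕0⊕1⊕0⊕1⊕1 = 0
p2 = XOR of data positions {3,6,7,10,11,14,15} = 0⊕1⊕0⊕1⊕0⊕0⊕1 = 1
p4 = XOR of data positions {5,6,7,12,13,14,15} = 1⊕1⊕0⊕0⊕1⊕0⊕1 = 0
p8 = XOR of data positions {9,10,11,12,13,14,15} = 1⊕1⊕0⊕0⊕1⊕0⊕1 = 0
Codeword b1..b15 = 010011001100101

010011001100101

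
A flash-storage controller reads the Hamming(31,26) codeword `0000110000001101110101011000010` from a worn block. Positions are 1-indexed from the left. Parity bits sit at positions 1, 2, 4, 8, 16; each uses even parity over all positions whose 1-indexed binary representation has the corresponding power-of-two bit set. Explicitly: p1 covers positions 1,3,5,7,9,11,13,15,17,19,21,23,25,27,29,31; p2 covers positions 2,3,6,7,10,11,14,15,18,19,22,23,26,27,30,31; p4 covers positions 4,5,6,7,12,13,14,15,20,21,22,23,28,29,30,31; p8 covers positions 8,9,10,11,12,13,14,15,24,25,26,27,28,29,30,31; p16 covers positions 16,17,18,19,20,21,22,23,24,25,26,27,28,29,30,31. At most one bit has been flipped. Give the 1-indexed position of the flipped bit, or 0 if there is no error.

14

s1: b1⊕b3⊕b5⊕b7⊕b9⊕b11⊕b13⊕b15⊕b17⊕b19⊕b21⊕b23⊕b25⊕b27⊕b29⊕b31 = 0⊕0⊕1⊕0⊕0⊕0⊕1⊕0⊕1⊕0⊕0⊕0⊕1⊕0⊕0⊕0 = 0
s2: b2⊕b3⊕b6⊕b7⊕b10⊕b11⊕b14⊕b15⊕b18⊕b19⊕b22⊕b23⊕b26⊕b27⊕b30⊕b31 = 0⊕0⊕1⊕0⊕0⊕0⊕1⊕0⊕1⊕0⊕1⊕0⊕0⊕0⊕1⊕0 = 1
s4: b4⊕b5⊕b6⊕b7⊕b12⊕b13⊕b14⊕b15⊕b20⊕b21⊕b22⊕b23⊕b28⊕b29⊕b30⊕b31 = 0⊕1⊕1⊕0⊕0⊕1⊕1⊕0⊕1⊕0⊕1⊕0⊕0⊕0⊕1⊕0 = 1
s8: b8⊕b9⊕b10⊕b11⊕b12⊕b13⊕b14⊕b15⊕b24⊕b25⊕b26⊕b27⊕b28⊕b29⊕b30⊕b31 = 0⊕0⊕0⊕0⊕0⊕1⊕1⊕0⊕1⊕1⊕0⊕0⊕0⊕0⊕1⊕0 = 1
s16: b16⊕b17⊕b18⊕b19⊕b20⊕b21⊕b22⊕b23⊕b24⊕b25⊕b26⊕b27⊕b28⊕b29⊕b30⊕b31 = 1⊕1⊕1⊕0⊕1⊕0⊕1⊕0⊕1⊕1⊕0⊕0⊕0⊕0⊕1⊕0 = 0
Syndrome (s16...s1) = 01110 → position 14.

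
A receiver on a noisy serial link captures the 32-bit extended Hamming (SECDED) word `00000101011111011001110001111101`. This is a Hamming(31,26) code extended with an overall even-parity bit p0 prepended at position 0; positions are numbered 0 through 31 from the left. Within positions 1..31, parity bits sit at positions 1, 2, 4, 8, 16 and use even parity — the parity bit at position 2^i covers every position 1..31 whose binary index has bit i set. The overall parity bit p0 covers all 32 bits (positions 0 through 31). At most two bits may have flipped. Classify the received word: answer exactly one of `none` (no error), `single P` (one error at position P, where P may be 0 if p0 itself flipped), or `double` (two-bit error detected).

s1: b1⊕b3⊕b5⊕b7⊕b9⊕b11⊕b13⊕b15⊕b17⊕b19⊕b21⊕b23⊕b25⊕b27⊕b29⊕b31 = 0⊕0⊕1⊕1⊕1⊕1⊕1⊕1⊕0⊕1⊕1⊕0⊕1⊕1⊕1⊕1 = 0
s2: b2⊕b3⊕b6⊕b7⊕b10⊕b11⊕b14⊕b15⊕b18⊕b19⊕b22⊕b23⊕b26⊕b27⊕b30⊕b31 = 0⊕0⊕0⊕1⊕1⊕1⊕0⊕1⊕0⊕1⊕0⊕0⊕1⊕1⊕0⊕1 = 0
s4: b4⊕b5⊕b6⊕b7⊕b12⊕b13⊕b14⊕b15⊕b20⊕b21⊕b22⊕b23⊕b28⊕b29⊕b30⊕b31 = 0⊕1⊕0⊕1⊕1⊕1⊕0⊕1⊕1⊕1⊕0⊕0⊕1⊕1⊕0⊕1 = 0
s8: b8⊕b9⊕b10⊕b11⊕b12⊕b13⊕b14⊕b15⊕b24⊕b25⊕b26⊕b27⊕b28⊕b29⊕b30⊕b31 = 0⊕1⊕1⊕1⊕1⊕1⊕0⊕1⊕0⊕1⊕1⊕1⊕1⊕1⊕0⊕1 = 0
s16: b16⊕b17⊕b18⊕b19⊕b20⊕b21⊕b22⊕b23⊕b24⊕b25⊕b26⊕b27⊕b28⊕b29⊕b30⊕b31 = 1⊕0⊕0⊕1⊕1⊕1⊕0⊕0⊕0⊕1⊕1⊕1⊕1⊕1⊕0⊕1 = 0
Syndrome (s16...s1) = 00000 → position 0 (no error).
Overall parity (XOR of all 32 bits, including p0): 0⊕0⊕0⊕0⊕0⊕1⊕0⊕1⊕0⊕1⊕1⊕1⊕1⊕1⊕0⊕1⊕1⊕0⊕0⊕1⊕1⊕1⊕0⊕0⊕0⊕1⊕1⊕1⊕1⊕1⊕0⊕1 = 0
Overall=0, syndrome position=0 → no error.

none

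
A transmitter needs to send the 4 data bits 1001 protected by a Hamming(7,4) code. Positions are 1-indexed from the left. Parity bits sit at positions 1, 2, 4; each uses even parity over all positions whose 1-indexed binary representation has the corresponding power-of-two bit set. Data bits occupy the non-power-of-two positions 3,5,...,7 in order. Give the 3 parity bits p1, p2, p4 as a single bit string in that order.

Place data bits at non-power-of-two positions: b3=1, b5=0, b6=0, b7=1.
p1 = XOR of data positions {3,5,7} = 1⊕0⊕1 = 0
p2 = XOR of data positions {3,6,7} = 1⊕0⊕1 = 0
p4 = XOR of data positions {5,6,7} = 0⊕0⊕1 = 1
Parity bits p1,p2,p4 = 001

001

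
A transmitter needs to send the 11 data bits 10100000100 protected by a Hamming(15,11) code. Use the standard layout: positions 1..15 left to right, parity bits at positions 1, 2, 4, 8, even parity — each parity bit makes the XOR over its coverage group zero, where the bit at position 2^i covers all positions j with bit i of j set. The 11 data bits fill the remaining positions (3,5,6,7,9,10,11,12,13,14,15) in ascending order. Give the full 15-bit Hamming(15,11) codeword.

001001010000100

Place data bits at non-power-of-two positions: b3=1, b5=0, b6=1, b7=0, b9=0, b10=0, b11=0, b12=0, b13=1, b14=0, b15=0.
p1 = XOR of data positions {3,5,7,9,11,13,15} = 1⊕0⊕0⊕0⊕0⊕1⊕0 = 0
p2 = XOR of data positions {3,6,7,10,11,14,15} = 1⊕1⊕0⊕0⊕0⊕0⊕0 = 0
p4 = XOR of data positions {5,6,7,12,13,14,15} = 0⊕1⊕0⊕0⊕1⊕0⊕0 = 0
p8 = XOR of data positions {9,10,11,12,13,14,15} = 0⊕0⊕0⊕0⊕1⊕0⊕0 = 1
Codeword b1..b15 = 001001010000100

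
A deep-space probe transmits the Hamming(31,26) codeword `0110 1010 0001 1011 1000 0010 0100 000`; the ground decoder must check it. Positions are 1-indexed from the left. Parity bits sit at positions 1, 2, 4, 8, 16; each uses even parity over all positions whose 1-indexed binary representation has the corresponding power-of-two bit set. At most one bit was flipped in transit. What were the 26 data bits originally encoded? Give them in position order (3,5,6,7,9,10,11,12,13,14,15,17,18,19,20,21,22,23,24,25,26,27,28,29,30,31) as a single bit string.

11010001101100000100100000

s1: b1⊕b3⊕b5⊕b7⊕b9⊕b11⊕b13⊕b15⊕b17⊕b19⊕b21⊕b23⊕b25⊕b27⊕b29⊕b31 = 0⊕1⊕1⊕1⊕0⊕0⊕1⊕1⊕1⊕0⊕0⊕1⊕0⊕0⊕0⊕0 = 1
s2: b2⊕b3⊕b6⊕b7⊕b10⊕b11⊕b14⊕b15⊕b18⊕b19⊕b22⊕b23⊕b26⊕b27⊕b30⊕b31 = 1⊕1⊕0⊕1⊕0⊕0⊕0⊕1⊕0⊕0⊕0⊕1⊕1⊕0⊕0⊕0 = 0
s4: b4⊕b5⊕b6⊕b7⊕b12⊕b13⊕b14⊕b15⊕b20⊕b21⊕b22⊕b23⊕b28⊕b29⊕b30⊕b31 = 0⊕1⊕0⊕1⊕1⊕1⊕0⊕1⊕0⊕0⊕0⊕1⊕0⊕0⊕0⊕0 = 0
s8: b8⊕b9⊕b10⊕b11⊕b12⊕b13⊕b14⊕b15⊕b24⊕b25⊕b26⊕b27⊕b28⊕b29⊕b30⊕b31 = 0⊕0⊕0⊕0⊕1⊕1⊕0⊕1⊕0⊕0⊕1⊕0⊕0⊕0⊕0⊕0 = 0
s16: b16⊕b17⊕b18⊕b19⊕b20⊕b21⊕b22⊕b23⊕b24⊕b25⊕b26⊕b27⊕b28⊕b29⊕b30⊕b31 = 1⊕1⊕0⊕0⊕0⊕0⊕0⊕1⊕0⊕0⊕1⊕0⊕0⊕0⊕0⊕0 = 0
Syndrome (s16...s1) = 00001 → position 1.
Flip bit 1: corrected codeword = 1110101000011011100000100100000
Data bits at positions 3,5,6,7,9,10,11,12,13,14,15,17,18,19,20,21,22,23,24,25,26,27,28,29,30,31: 11010001101100000100100000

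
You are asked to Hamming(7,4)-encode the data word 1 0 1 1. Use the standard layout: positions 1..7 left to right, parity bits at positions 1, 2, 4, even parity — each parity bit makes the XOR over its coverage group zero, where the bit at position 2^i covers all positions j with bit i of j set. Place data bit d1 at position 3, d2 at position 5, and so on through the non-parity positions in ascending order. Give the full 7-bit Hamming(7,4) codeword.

0110011

Place data bits at non-power-of-two positions: b3=1, b5=0, b6=1, b7=1.
p1 = XOR of data positions {3,5,7} = 1⊕0⊕1 = 0
p2 = XOR of data positions {3,6,7} = 1⊕1⊕1 = 1
p4 = XOR of data positions {5,6,7} = 0⊕1⊕1 = 0
Codeword b1..b7 = 0110011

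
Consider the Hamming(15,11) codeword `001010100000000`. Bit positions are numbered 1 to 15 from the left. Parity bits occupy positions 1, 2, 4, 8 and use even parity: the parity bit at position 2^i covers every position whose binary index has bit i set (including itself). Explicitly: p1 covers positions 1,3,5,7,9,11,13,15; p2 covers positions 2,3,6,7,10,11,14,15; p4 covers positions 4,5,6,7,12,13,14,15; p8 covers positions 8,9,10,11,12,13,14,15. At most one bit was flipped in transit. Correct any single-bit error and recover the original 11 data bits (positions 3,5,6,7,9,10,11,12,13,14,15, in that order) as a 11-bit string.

11010000000

s1: b1⊕b3⊕b5⊕b7⊕b9⊕b11⊕b13⊕b15 = 0⊕1⊕1⊕1⊕0⊕0⊕0⊕0 = 1
s2: b2⊕b3⊕b6⊕b7⊕b10⊕b11⊕b14⊕b15 = 0⊕1⊕0⊕1⊕0⊕0⊕0⊕0 = 0
s4: b4⊕b5⊕b6⊕b7⊕b12⊕b13⊕b14⊕b15 = 0⊕1⊕0⊕1⊕0⊕0⊕0⊕0 = 0
s8: b8⊕b9⊕b10⊕b11⊕b12⊕b13⊕b14⊕b15 = 0⊕0⊕0⊕0⊕0⊕0⊕0⊕0 = 0
Syndrome (s8...s1) = 0001 → position 1.
Flip bit 1: corrected codeword = 101010100000000
Data bits at positions 3,5,6,7,9,10,11,12,13,14,15: 11010000000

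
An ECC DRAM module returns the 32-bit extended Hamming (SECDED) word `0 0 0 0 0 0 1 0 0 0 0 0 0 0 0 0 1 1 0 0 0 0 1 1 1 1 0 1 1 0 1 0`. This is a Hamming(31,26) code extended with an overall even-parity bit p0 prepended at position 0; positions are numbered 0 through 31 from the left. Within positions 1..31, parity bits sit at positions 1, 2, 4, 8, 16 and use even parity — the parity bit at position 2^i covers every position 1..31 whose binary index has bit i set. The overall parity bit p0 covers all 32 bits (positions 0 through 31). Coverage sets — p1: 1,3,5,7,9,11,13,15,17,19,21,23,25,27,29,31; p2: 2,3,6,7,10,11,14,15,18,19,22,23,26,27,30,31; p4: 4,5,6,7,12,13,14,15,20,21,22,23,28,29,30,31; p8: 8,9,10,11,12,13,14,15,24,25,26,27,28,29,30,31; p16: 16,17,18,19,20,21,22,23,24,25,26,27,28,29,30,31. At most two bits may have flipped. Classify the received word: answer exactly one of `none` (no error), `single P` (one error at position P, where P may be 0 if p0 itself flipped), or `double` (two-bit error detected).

double

s1: b1⊕b3⊕b5⊕b7⊕b9⊕b11⊕b13⊕b15⊕b17⊕b19⊕b21⊕b23⊕b25⊕b27⊕b29⊕b31 = 0⊕0⊕0⊕0⊕0⊕0⊕0⊕0⊕1⊕0⊕0⊕1⊕1⊕1⊕0⊕0 = 0
s2: b2⊕b3⊕b6⊕b7⊕b10⊕b11⊕b14⊕b15⊕b18⊕b19⊕b22⊕b23⊕b26⊕b27⊕b30⊕b31 = 0⊕0⊕1⊕0⊕0⊕0⊕0⊕0⊕0⊕0⊕1⊕1⊕0⊕1⊕1⊕0 = 1
s4: b4⊕b5⊕b6⊕b7⊕b12⊕b13⊕b14⊕b15⊕b20⊕b21⊕b22⊕b23⊕b28⊕b29⊕b30⊕b31 = 0⊕0⊕1⊕0⊕0⊕0⊕0⊕0⊕0⊕0⊕1⊕1⊕1⊕0⊕1⊕0 = 1
s8: b8⊕b9⊕b10⊕b11⊕b12⊕b13⊕b14⊕b15⊕b24⊕b25⊕b26⊕b27⊕b28⊕b29⊕b30⊕b31 = 0⊕0⊕0⊕0⊕0⊕0⊕0⊕0⊕1⊕1⊕0⊕1⊕1⊕0⊕1⊕0 = 1
s16: b16⊕b17⊕b18⊕b19⊕b20⊕b21⊕b22⊕b23⊕b24⊕b25⊕b26⊕b27⊕b28⊕b29⊕b30⊕b31 = 1⊕1⊕0⊕0⊕0⊕0⊕1⊕1⊕1⊕1⊕0⊕1⊕1⊕0⊕1⊕0 = 1
Syndrome (s16...s1) = 11110 → position 30.
Overall parity (XOR of all 32 bits, including p0): 0⊕0⊕0⊕0⊕0⊕0⊕1⊕0⊕0⊕0⊕0⊕0⊕0⊕0⊕0⊕0⊕1⊕1⊕0⊕0⊕0⊕0⊕1⊕1⊕1⊕1⊕0⊕1⊕1⊕0⊕1⊕0 = 0
Overall=0, syndrome position=30 → double-bit error detected (uncorrectable).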